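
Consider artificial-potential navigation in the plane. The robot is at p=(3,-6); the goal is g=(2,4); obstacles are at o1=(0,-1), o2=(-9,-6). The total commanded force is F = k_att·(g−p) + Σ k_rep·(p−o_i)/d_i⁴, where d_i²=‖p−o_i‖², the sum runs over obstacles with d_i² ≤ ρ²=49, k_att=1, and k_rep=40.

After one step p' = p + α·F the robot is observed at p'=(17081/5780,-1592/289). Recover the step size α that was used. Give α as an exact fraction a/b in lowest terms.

F_att = 1·(g−p) = 1·(-1,10) = (-1.0000,10.0000)
o1: d²=34 ≤ ρ²=49; F_rep = 40·(3,-5)/34² = (0.1038,-0.1730)
o2: d²=144 > ρ²=49 → inactive
F = F_att + ΣF_rep = (-0.8962,9.8270)
Δp = p'−p = (-0.0448,0.4913); α = Δx/Fx = (-259/5780) / (-259/289) = 1/20
check: Δy/Fy = (142/289) / (2840/289) = 1/20 ✓

α = 1/20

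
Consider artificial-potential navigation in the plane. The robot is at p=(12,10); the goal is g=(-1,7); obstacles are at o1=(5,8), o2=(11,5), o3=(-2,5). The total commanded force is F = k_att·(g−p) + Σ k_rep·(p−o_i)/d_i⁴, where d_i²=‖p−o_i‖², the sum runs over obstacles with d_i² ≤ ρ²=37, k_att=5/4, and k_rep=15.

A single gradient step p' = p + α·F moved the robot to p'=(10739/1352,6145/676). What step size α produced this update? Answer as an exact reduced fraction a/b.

α = 1/4

F_att = 5/4·(g−p) = 5/4·(-13,-3) = (-16.2500,-3.7500)
o1: d²=53 > ρ²=37 → inactive
o2: d²=26 ≤ ρ²=37; F_rep = 15·(1,5)/26² = (0.0222,0.1109)
o3: d²=221 > ρ²=37 → inactive
F = F_att + ΣF_rep = (-16.2278,-3.6391)
Δp = p'−p = (-4.0570,-0.9098); α = Δx/Fx = (-5485/1352) / (-5485/338) = 1/4
check: Δy/Fy = (-615/676) / (-615/169) = 1/4 ✓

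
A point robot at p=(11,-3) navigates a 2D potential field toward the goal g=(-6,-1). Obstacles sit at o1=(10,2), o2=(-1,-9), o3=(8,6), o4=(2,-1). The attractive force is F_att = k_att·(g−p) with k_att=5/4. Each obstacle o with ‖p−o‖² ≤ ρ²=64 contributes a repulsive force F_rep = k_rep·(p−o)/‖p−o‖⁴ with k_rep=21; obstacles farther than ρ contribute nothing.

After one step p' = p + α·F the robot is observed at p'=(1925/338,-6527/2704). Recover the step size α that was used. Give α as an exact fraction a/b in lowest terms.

F_att = 5/4·(g−p) = 5/4·(-17,2) = (-21.2500,2.5000)
o1: d²=26 ≤ ρ²=64; F_rep = 21·(1,-5)/26² = (0.0311,-0.1553)
o2: d²=180 > ρ²=64 → inactive
o3: d²=90 > ρ²=64 → inactive
o4: d²=85 > ρ²=64 → inactive
F = F_att + ΣF_rep = (-21.2189,2.3447)
Δp = p'−p = (-5.3047,0.5862); α = Δx/Fx = (-1793/338) / (-3586/169) = 1/4
check: Δy/Fy = (1585/2704) / (1585/676) = 1/4 ✓

α = 1/4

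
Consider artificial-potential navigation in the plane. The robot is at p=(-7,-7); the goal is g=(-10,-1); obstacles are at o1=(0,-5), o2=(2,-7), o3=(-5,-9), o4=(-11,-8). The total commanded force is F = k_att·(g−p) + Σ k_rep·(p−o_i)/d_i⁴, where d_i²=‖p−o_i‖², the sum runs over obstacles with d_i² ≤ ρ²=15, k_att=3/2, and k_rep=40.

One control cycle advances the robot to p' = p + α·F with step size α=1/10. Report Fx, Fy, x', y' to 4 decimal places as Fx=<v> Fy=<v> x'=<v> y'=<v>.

F_att = 3/2·(g−p) = 3/2·(-3,6) = (-4.5000,9.0000)
o1: d²=53 > ρ²=15 → inactive
o2: d²=81 > ρ²=15 → inactive
o3: d²=8 ≤ ρ²=15; F_rep = 40·(-2,2)/8² = (-1.2500,1.2500)
o4: d²=17 > ρ²=15 → inactive
F = F_att + ΣF_rep = (-5.7500,10.2500)
p' = p + 1/10·F = (-7.5750,-5.9750)

Fx=-5.7500 Fy=10.2500 x'=-7.5750 y'=-5.9750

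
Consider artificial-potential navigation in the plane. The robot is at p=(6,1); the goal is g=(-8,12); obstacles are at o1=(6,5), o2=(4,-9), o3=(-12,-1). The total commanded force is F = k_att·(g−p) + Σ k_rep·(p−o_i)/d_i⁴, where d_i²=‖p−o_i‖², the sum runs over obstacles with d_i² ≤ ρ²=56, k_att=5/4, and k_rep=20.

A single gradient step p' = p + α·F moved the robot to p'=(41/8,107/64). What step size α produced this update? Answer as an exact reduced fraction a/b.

α = 1/20

F_att = 5/4·(g−p) = 5/4·(-14,11) = (-17.5000,13.7500)
o1: d²=16 ≤ ρ²=56; F_rep = 20·(0,-4)/16² = (0.0000,-0.3125)
o2: d²=104 > ρ²=56 → inactive
o3: d²=328 > ρ²=56 → inactive
F = F_att + ΣF_rep = (-17.5000,13.4375)
Δp = p'−p = (-0.8750,0.6719); α = Δx/Fx = (-7/8) / (-35/2) = 1/20
check: Δy/Fy = (43/64) / (215/16) = 1/20 ✓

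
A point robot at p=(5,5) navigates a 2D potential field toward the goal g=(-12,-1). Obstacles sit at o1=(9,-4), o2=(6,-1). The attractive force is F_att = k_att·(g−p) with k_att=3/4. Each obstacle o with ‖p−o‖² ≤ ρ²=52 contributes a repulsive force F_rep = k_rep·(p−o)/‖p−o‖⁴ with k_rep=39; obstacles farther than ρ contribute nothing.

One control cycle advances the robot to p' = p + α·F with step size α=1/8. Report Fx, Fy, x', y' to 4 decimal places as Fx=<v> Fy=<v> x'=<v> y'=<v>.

Fx=-12.7785 Fy=-4.3291 x'=3.4027 y'=4.4589

F_att = 3/4·(g−p) = 3/4·(-17,-6) = (-12.7500,-4.5000)
o1: d²=97 > ρ²=52 → inactive
o2: d²=37 ≤ ρ²=52; F_rep = 39·(-1,6)/37² = (-0.0285,0.1709)
F = F_att + ΣF_rep = (-12.7785,-4.3291)
p' = p + 1/8·F = (3.4027,4.4589)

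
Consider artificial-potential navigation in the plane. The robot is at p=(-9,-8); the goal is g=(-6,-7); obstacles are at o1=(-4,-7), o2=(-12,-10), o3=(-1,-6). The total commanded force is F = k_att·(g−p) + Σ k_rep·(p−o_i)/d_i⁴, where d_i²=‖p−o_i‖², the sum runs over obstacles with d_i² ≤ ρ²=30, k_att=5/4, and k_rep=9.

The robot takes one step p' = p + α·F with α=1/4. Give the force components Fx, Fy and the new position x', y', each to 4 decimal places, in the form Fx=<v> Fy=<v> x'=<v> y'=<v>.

F_att = 5/4·(g−p) = 5/4·(3,1) = (3.7500,1.2500)
o1: d²=26 ≤ ρ²=30; F_rep = 9·(-5,-1)/26² = (-0.0666,-0.0133)
o2: d²=13 ≤ ρ²=30; F_rep = 9·(3,2)/13² = (0.1598,0.1065)
o3: d²=68 > ρ²=30 → inactive
F = F_att + ΣF_rep = (3.8432,1.3432)
p' = p + 1/4·F = (-8.0392,-7.6642)

Fx=3.8432 Fy=1.3432 x'=-8.0392 y'=-7.6642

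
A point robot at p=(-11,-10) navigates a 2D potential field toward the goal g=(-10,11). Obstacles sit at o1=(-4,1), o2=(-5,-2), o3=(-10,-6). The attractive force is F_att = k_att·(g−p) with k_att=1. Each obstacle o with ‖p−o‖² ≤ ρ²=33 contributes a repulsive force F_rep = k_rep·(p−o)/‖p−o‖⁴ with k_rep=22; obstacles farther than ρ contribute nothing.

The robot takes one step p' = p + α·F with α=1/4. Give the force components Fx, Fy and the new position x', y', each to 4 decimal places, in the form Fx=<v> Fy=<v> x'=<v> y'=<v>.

Fx=0.9239 Fy=20.6955 x'=-10.7690 y'=-4.8261

F_att = 1·(g−p) = 1·(1,21) = (1.0000,21.0000)
o1: d²=170 > ρ²=33 → inactive
o2: d²=100 > ρ²=33 → inactive
o3: d²=17 ≤ ρ²=33; F_rep = 22·(-1,-4)/17² = (-0.0761,-0.3045)
F = F_att + ΣF_rep = (0.9239,20.6955)
p' = p + 1/4·F = (-10.7690,-4.8261)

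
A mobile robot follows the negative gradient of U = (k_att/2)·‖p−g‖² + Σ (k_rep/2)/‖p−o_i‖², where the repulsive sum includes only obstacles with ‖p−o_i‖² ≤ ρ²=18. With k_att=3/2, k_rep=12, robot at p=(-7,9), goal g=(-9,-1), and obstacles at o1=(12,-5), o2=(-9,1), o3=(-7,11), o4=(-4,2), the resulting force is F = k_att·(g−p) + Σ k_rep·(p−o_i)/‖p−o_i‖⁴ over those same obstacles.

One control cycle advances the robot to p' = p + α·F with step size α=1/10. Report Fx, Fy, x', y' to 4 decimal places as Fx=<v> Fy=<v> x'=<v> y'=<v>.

F_att = 3/2·(g−p) = 3/2·(-2,-10) = (-3.0000,-15.0000)
o1: d²=557 > ρ²=18 → inactive
o2: d²=68 > ρ²=18 → inactive
o3: d²=4 ≤ ρ²=18; F_rep = 12·(0,-2)/4² = (0.0000,-1.5000)
o4: d²=58 > ρ²=18 → inactive
F = F_att + ΣF_rep = (-3.0000,-16.5000)
p' = p + 1/10·F = (-7.3000,7.3500)

Fx=-3.0000 Fy=-16.5000 x'=-7.3000 y'=7.3500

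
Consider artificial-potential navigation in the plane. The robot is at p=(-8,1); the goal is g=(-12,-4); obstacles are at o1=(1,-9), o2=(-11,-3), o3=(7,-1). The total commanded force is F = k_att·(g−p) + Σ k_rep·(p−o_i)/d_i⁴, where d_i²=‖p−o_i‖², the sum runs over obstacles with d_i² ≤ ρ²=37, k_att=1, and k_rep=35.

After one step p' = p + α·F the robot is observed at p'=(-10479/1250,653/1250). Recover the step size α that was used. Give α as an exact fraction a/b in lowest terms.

α = 1/10

F_att = 1·(g−p) = 1·(-4,-5) = (-4.0000,-5.0000)
o1: d²=181 > ρ²=37 → inactive
o2: d²=25 ≤ ρ²=37; F_rep = 35·(3,4)/25² = (0.1680,0.2240)
o3: d²=229 > ρ²=37 → inactive
F = F_att + ΣF_rep = (-3.8320,-4.7760)
Δp = p'−p = (-0.3832,-0.4776); α = Δx/Fx = (-479/1250) / (-479/125) = 1/10
check: Δy/Fy = (-597/1250) / (-597/125) = 1/10 ✓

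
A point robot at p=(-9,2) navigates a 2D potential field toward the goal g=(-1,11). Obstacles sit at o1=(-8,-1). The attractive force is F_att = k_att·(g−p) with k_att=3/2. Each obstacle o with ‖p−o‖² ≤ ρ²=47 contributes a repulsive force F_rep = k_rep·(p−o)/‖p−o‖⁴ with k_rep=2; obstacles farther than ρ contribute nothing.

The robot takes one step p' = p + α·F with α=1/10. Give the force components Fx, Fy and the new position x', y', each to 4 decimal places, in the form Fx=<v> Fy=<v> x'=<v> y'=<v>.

F_att = 3/2·(g−p) = 3/2·(8,9) = (12.0000,13.5000)
o1: d²=10 ≤ ρ²=47; F_rep = 2·(-1,3)/10² = (-0.0200,0.0600)
F = F_att + ΣF_rep = (11.9800,13.5600)
p' = p + 1/10·F = (-7.8020,3.3560)

Fx=11.9800 Fy=13.5600 x'=-7.8020 y'=3.3560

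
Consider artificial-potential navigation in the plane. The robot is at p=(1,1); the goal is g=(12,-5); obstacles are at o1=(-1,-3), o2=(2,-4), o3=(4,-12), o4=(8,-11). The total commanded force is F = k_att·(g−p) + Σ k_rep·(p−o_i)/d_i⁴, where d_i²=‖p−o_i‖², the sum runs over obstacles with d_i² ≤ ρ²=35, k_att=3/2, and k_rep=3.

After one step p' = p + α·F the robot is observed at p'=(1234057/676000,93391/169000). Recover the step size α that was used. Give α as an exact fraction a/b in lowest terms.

α = 1/20

F_att = 3/2·(g−p) = 3/2·(11,-6) = (16.5000,-9.0000)
o1: d²=20 ≤ ρ²=35; F_rep = 3·(2,4)/20² = (0.0150,0.0300)
o2: d²=26 ≤ ρ²=35; F_rep = 3·(-1,5)/26² = (-0.0044,0.0222)
o3: d²=178 > ρ²=35 → inactive
o4: d²=193 > ρ²=35 → inactive
F = F_att + ΣF_rep = (16.5106,-8.9478)
Δp = p'−p = (0.8255,-0.4474); α = Δx/Fx = (558057/676000) / (558057/33800) = 1/20
check: Δy/Fy = (-75609/169000) / (-75609/8450) = 1/20 ✓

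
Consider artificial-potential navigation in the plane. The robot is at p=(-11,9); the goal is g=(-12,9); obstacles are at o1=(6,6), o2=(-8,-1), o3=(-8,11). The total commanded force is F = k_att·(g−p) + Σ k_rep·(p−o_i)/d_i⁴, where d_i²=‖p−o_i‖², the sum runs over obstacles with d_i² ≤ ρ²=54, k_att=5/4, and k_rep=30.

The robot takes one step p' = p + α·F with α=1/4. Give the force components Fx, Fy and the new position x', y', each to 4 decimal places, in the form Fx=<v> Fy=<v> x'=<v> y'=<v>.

Fx=-1.7825 Fy=-0.3550 x'=-11.4456 y'=8.9112

F_att = 5/4·(g−p) = 5/4·(-1,0) = (-1.2500,0.0000)
o1: d²=298 > ρ²=54 → inactive
o2: d²=109 > ρ²=54 → inactive
o3: d²=13 ≤ ρ²=54; F_rep = 30·(-3,-2)/13² = (-0.5325,-0.3550)
F = F_att + ΣF_rep = (-1.7825,-0.3550)
p' = p + 1/4·F = (-11.4456,8.9112)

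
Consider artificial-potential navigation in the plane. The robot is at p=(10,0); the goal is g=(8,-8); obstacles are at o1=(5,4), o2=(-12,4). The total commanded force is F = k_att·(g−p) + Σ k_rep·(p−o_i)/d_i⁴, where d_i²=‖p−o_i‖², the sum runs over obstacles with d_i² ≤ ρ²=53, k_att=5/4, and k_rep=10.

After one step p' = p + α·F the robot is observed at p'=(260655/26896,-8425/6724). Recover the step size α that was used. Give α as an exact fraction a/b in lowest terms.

α = 1/8

F_att = 5/4·(g−p) = 5/4·(-2,-8) = (-2.5000,-10.0000)
o1: d²=41 ≤ ρ²=53; F_rep = 10·(5,-4)/41² = (0.0297,-0.0238)
o2: d²=500 > ρ²=53 → inactive
F = F_att + ΣF_rep = (-2.4703,-10.0238)
Δp = p'−p = (-0.3088,-1.2530); α = Δx/Fx = (-8305/26896) / (-8305/3362) = 1/8
check: Δy/Fy = (-8425/6724) / (-16850/1681) = 1/8 ✓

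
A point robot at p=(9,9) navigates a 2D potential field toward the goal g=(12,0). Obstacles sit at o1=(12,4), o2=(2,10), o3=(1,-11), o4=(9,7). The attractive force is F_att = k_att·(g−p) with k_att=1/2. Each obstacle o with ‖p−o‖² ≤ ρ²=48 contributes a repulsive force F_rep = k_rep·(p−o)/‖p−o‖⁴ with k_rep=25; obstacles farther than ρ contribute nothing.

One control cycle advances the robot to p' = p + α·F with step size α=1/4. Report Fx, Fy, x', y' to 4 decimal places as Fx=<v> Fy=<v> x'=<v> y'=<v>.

F_att = 1/2·(g−p) = 1/2·(3,-9) = (1.5000,-4.5000)
o1: d²=34 ≤ ρ²=48; F_rep = 25·(-3,5)/34² = (-0.0649,0.1081)
o2: d²=50 > ρ²=48 → inactive
o3: d²=464 > ρ²=48 → inactive
o4: d²=4 ≤ ρ²=48; F_rep = 25·(0,2)/4² = (0.0000,3.1250)
F = F_att + ΣF_rep = (1.4351,-1.2669)
p' = p + 1/4·F = (9.3588,8.6833)

Fx=1.4351 Fy=-1.2669 x'=9.3588 y'=8.6833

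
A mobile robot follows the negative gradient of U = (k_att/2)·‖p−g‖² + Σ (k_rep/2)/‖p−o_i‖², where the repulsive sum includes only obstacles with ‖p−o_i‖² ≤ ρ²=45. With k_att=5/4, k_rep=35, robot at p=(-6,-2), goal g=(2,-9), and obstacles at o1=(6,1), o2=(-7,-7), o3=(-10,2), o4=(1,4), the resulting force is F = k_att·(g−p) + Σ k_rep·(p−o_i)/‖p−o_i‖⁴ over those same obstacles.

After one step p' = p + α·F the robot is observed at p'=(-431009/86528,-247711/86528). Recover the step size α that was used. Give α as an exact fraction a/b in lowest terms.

F_att = 5/4·(g−p) = 5/4·(8,-7) = (10.0000,-8.7500)
o1: d²=153 > ρ²=45 → inactive
o2: d²=26 ≤ ρ²=45; F_rep = 35·(1,5)/26² = (0.0518,0.2589)
o3: d²=32 ≤ ρ²=45; F_rep = 35·(4,-4)/32² = (0.1367,-0.1367)
o4: d²=85 > ρ²=45 → inactive
F = F_att + ΣF_rep = (10.1885,-8.6278)
Δp = p'−p = (1.0188,-0.8628); α = Δx/Fx = (88159/86528) / (440795/43264) = 1/10
check: Δy/Fy = (-74655/86528) / (-373275/43264) = 1/10 ✓

α = 1/10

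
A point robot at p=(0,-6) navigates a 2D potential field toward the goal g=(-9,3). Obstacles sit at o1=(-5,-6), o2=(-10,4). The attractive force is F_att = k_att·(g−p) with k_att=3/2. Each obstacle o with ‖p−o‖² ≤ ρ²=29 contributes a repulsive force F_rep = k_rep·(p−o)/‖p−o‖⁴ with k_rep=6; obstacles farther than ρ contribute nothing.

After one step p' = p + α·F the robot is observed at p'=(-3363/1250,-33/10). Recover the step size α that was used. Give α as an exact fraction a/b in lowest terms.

F_att = 3/2·(g−p) = 3/2·(-9,9) = (-13.5000,13.5000)
o1: d²=25 ≤ ρ²=29; F_rep = 6·(5,0)/25² = (0.0480,0.0000)
o2: d²=200 > ρ²=29 → inactive
F = F_att + ΣF_rep = (-13.4520,13.5000)
Δp = p'−p = (-2.6904,2.7000); α = Δx/Fx = (-3363/1250) / (-3363/250) = 1/5
check: Δy/Fy = (27/10) / (27/2) = 1/5 ✓

α = 1/5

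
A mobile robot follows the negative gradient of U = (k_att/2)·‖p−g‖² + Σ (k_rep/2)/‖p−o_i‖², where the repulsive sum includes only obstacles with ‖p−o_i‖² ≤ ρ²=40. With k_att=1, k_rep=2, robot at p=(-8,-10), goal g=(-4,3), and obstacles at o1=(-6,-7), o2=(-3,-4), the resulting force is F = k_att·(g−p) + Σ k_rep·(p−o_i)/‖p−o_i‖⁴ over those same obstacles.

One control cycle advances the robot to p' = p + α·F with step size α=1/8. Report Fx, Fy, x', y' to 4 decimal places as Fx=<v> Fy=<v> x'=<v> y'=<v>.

Fx=3.9763 Fy=12.9645 x'=-7.5030 y'=-8.3794

F_att = 1·(g−p) = 1·(4,13) = (4.0000,13.0000)
o1: d²=13 ≤ ρ²=40; F_rep = 2·(-2,-3)/13² = (-0.0237,-0.0355)
o2: d²=61 > ρ²=40 → inactive
F = F_att + ΣF_rep = (3.9763,12.9645)
p' = p + 1/8·F = (-7.5030,-8.3794)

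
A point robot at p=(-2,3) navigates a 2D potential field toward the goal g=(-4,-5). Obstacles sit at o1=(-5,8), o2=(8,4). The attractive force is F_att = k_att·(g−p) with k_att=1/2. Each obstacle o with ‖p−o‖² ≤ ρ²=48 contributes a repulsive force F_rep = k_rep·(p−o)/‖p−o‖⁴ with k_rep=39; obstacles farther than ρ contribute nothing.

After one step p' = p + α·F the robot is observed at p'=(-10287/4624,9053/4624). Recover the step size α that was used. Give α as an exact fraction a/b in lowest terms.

α = 1/4

F_att = 1/2·(g−p) = 1/2·(-2,-8) = (-1.0000,-4.0000)
o1: d²=34 ≤ ρ²=48; F_rep = 39·(3,-5)/34² = (0.1012,-0.1687)
o2: d²=101 > ρ²=48 → inactive
F = F_att + ΣF_rep = (-0.8988,-4.1687)
Δp = p'−p = (-0.2247,-1.0422); α = Δx/Fx = (-1039/4624) / (-1039/1156) = 1/4
check: Δy/Fy = (-4819/4624) / (-4819/1156) = 1/4 ✓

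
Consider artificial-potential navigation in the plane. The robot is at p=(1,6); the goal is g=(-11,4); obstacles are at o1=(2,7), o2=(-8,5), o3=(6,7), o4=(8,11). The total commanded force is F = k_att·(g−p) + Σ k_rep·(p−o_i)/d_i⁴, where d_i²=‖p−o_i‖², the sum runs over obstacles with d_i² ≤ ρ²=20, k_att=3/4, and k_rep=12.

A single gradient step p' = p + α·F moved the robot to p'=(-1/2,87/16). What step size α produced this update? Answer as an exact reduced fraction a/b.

α = 1/8

F_att = 3/4·(g−p) = 3/4·(-12,-2) = (-9.0000,-1.5000)
o1: d²=2 ≤ ρ²=20; F_rep = 12·(-1,-1)/2² = (-3.0000,-3.0000)
o2: d²=82 > ρ²=20 → inactive
o3: d²=26 > ρ²=20 → inactive
o4: d²=74 > ρ²=20 → inactive
F = F_att + ΣF_rep = (-12.0000,-4.5000)
Δp = p'−p = (-1.5000,-0.5625); α = Δx/Fx = (-3/2) / (-12) = 1/8
check: Δy/Fy = (-9/16) / (-9/2) = 1/8 ✓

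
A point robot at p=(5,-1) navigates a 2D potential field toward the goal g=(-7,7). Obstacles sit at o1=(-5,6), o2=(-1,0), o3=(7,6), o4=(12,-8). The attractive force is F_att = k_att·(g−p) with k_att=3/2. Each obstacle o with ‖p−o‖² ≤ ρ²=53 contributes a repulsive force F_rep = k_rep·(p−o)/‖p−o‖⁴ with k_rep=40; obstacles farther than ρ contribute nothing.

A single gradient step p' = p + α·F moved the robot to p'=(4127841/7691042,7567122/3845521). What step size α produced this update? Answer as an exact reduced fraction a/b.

F_att = 3/2·(g−p) = 3/2·(-12,8) = (-18.0000,12.0000)
o1: d²=149 > ρ²=53 → inactive
o2: d²=37 ≤ ρ²=53; F_rep = 40·(6,-1)/37² = (0.1753,-0.0292)
o3: d²=53 ≤ ρ²=53; F_rep = 40·(-2,-7)/53² = (-0.0285,-0.0997)
o4: d²=98 > ρ²=53 → inactive
F = F_att + ΣF_rep = (-17.8532,11.8711)
Δp = p'−p = (-4.4633,2.9678); α = Δx/Fx = (-34327369/7691042) / (-68654738/3845521) = 1/4
check: Δy/Fy = (11412643/3845521) / (45650572/3845521) = 1/4 ✓

α = 1/4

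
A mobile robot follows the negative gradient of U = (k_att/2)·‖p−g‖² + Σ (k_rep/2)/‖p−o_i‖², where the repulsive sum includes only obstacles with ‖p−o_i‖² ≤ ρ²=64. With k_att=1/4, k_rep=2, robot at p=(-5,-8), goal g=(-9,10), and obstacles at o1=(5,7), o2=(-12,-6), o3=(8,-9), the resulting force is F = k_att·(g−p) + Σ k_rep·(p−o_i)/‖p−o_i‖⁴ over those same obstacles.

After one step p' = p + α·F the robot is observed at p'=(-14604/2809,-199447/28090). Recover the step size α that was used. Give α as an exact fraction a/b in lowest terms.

α = 1/5

F_att = 1/4·(g−p) = 1/4·(-4,18) = (-1.0000,4.5000)
o1: d²=325 > ρ²=64 → inactive
o2: d²=53 ≤ ρ²=64; F_rep = 2·(7,-2)/53² = (0.0050,-0.0014)
o3: d²=170 > ρ²=64 → inactive
F = F_att + ΣF_rep = (-0.9950,4.4986)
Δp = p'−p = (-0.1990,0.8997); α = Δx/Fx = (-559/2809) / (-2795/2809) = 1/5
check: Δy/Fy = (25273/28090) / (25273/5618) = 1/5 ✓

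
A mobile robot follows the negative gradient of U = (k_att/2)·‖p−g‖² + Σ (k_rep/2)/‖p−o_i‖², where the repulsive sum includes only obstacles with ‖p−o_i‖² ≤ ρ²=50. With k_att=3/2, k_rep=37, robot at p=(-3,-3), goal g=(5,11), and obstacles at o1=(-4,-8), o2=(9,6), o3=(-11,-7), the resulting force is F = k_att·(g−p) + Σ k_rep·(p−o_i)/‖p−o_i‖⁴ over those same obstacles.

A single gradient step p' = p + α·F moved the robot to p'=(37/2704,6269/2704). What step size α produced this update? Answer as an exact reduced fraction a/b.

F_att = 3/2·(g−p) = 3/2·(8,14) = (12.0000,21.0000)
o1: d²=26 ≤ ρ²=50; F_rep = 37·(1,5)/26² = (0.0547,0.2737)
o2: d²=225 > ρ²=50 → inactive
o3: d²=80 > ρ²=50 → inactive
F = F_att + ΣF_rep = (12.0547,21.2737)
Δp = p'−p = (3.0137,5.3184); α = Δx/Fx = (8149/2704) / (8149/676) = 1/4
check: Δy/Fy = (14381/2704) / (14381/676) = 1/4 ✓

α = 1/4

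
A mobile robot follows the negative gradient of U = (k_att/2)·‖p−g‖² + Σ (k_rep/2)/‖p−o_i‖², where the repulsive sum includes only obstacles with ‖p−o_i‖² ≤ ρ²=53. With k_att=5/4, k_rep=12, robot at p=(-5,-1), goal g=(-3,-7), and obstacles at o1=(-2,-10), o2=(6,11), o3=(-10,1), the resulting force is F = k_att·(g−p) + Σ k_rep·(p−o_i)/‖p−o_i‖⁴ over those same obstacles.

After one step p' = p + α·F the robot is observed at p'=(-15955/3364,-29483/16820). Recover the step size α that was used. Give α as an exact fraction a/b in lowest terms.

α = 1/10

F_att = 5/4·(g−p) = 5/4·(2,-6) = (2.5000,-7.5000)
o1: d²=90 > ρ²=53 → inactive
o2: d²=265 > ρ²=53 → inactive
o3: d²=29 ≤ ρ²=53; F_rep = 12·(5,-2)/29² = (0.0713,-0.0285)
F = F_att + ΣF_rep = (2.5713,-7.5285)
Δp = p'−p = (0.2571,-0.7529); α = Δx/Fx = (865/3364) / (4325/1682) = 1/10
check: Δy/Fy = (-12663/16820) / (-12663/1682) = 1/10 ✓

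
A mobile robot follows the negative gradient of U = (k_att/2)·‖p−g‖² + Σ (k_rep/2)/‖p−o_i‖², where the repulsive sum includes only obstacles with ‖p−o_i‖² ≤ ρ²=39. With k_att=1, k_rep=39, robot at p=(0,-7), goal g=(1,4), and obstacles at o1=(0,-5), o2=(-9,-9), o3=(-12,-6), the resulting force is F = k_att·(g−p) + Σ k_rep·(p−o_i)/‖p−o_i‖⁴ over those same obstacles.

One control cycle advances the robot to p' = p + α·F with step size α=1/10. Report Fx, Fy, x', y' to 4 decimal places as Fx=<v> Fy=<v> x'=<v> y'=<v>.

F_att = 1·(g−p) = 1·(1,11) = (1.0000,11.0000)
o1: d²=4 ≤ ρ²=39; F_rep = 39·(0,-2)/4² = (0.0000,-4.8750)
o2: d²=85 > ρ²=39 → inactive
o3: d²=145 > ρ²=39 → inactive
F = F_att + ΣF_rep = (1.0000,6.1250)
p' = p + 1/10·F = (0.1000,-6.3875)

Fx=1.0000 Fy=6.1250 x'=0.1000 y'=-6.3875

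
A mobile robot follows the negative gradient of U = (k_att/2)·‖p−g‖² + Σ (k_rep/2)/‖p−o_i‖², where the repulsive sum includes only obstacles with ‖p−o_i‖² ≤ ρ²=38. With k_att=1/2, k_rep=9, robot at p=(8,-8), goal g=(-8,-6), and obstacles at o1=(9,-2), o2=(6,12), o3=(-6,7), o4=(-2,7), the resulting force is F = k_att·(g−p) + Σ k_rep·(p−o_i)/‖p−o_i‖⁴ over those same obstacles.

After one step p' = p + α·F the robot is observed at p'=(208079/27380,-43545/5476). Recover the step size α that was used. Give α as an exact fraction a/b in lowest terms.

F_att = 1/2·(g−p) = 1/2·(-16,2) = (-8.0000,1.0000)
o1: d²=37 ≤ ρ²=38; F_rep = 9·(-1,-6)/37² = (-0.0066,-0.0394)
o2: d²=404 > ρ²=38 → inactive
o3: d²=421 > ρ²=38 → inactive
o4: d²=325 > ρ²=38 → inactive
F = F_att + ΣF_rep = (-8.0066,0.9606)
Δp = p'−p = (-0.4003,0.0480); α = Δx/Fx = (-10961/27380) / (-10961/1369) = 1/20
check: Δy/Fy = (263/5476) / (1315/1369) = 1/20 ✓

α = 1/20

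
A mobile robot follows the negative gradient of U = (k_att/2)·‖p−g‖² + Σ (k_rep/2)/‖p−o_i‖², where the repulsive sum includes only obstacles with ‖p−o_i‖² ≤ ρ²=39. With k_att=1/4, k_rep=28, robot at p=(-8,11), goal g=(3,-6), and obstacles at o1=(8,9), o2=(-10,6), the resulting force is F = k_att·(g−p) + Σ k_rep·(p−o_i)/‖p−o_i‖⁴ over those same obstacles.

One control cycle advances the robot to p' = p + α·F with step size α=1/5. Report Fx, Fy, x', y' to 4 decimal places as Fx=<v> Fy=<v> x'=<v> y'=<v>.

Fx=2.8166 Fy=-4.0835 x'=-7.4367 y'=10.1833

F_att = 1/4·(g−p) = 1/4·(11,-17) = (2.7500,-4.2500)
o1: d²=260 > ρ²=39 → inactive
o2: d²=29 ≤ ρ²=39; F_rep = 28·(2,5)/29² = (0.0666,0.1665)
F = F_att + ΣF_rep = (2.8166,-4.0835)
p' = p + 1/5·F = (-7.4367,10.1833)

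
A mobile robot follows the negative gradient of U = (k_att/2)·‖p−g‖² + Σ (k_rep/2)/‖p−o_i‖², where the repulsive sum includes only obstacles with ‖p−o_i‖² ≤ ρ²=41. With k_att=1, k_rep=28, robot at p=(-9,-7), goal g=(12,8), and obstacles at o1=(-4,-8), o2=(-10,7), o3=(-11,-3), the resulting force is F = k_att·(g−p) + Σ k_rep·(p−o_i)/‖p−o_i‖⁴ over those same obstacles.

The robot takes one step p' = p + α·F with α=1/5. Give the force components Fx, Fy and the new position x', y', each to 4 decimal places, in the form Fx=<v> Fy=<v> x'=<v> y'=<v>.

F_att = 1·(g−p) = 1·(21,15) = (21.0000,15.0000)
o1: d²=26 ≤ ρ²=41; F_rep = 28·(-5,1)/26² = (-0.2071,0.0414)
o2: d²=197 > ρ²=41 → inactive
o3: d²=20 ≤ ρ²=41; F_rep = 28·(2,-4)/20² = (0.1400,-0.2800)
F = F_att + ΣF_rep = (20.9329,14.7614)
p' = p + 1/5·F = (-4.8134,-4.0477)

Fx=20.9329 Fy=14.7614 x'=-4.8134 y'=-4.0477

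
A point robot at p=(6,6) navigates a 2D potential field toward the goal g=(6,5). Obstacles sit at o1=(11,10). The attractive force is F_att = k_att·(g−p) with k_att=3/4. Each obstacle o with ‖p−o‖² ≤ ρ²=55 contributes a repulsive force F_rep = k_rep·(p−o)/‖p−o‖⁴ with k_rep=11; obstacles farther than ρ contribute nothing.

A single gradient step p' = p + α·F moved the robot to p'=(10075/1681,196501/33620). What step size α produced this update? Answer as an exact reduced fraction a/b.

F_att = 3/4·(g−p) = 3/4·(0,-1) = (0.0000,-0.7500)
o1: d²=41 ≤ ρ²=55; F_rep = 11·(-5,-4)/41² = (-0.0327,-0.0262)
F = F_att + ΣF_rep = (-0.0327,-0.7762)
Δp = p'−p = (-0.0065,-0.1552); α = Δx/Fx = (-11/1681) / (-55/1681) = 1/5
check: Δy/Fy = (-5219/33620) / (-5219/6724) = 1/5 ✓

α = 1/5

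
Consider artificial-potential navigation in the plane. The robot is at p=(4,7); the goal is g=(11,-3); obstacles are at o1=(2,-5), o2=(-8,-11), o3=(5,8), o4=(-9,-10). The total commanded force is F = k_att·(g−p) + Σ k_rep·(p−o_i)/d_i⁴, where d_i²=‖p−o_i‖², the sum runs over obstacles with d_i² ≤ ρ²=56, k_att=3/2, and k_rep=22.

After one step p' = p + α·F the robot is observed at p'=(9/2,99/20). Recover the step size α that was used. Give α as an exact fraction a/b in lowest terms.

F_att = 3/2·(g−p) = 3/2·(7,-10) = (10.5000,-15.0000)
o1: d²=148 > ρ²=56 → inactive
o2: d²=468 > ρ²=56 → inactive
o3: d²=2 ≤ ρ²=56; F_rep = 22·(-1,-1)/2² = (-5.5000,-5.5000)
o4: d²=458 > ρ²=56 → inactive
F = F_att + ΣF_rep = (5.0000,-20.5000)
Δp = p'−p = (0.5000,-2.0500); α = Δx/Fx = (1/2) / (5) = 1/10
check: Δy/Fy = (-41/20) / (-41/2) = 1/10 ✓

α = 1/10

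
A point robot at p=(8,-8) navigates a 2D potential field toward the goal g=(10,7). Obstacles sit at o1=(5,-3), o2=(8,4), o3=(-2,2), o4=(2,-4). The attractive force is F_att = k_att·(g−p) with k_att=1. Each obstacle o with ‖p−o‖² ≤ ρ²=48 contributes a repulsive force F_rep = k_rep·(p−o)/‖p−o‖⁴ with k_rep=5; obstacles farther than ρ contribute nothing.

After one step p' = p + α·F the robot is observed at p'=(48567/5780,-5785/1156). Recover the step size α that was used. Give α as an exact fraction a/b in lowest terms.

F_att = 1·(g−p) = 1·(2,15) = (2.0000,15.0000)
o1: d²=34 ≤ ρ²=48; F_rep = 5·(3,-5)/34² = (0.0130,-0.0216)
o2: d²=144 > ρ²=48 → inactive
o3: d²=200 > ρ²=48 → inactive
o4: d²=52 > ρ²=48 → inactive
F = F_att + ΣF_rep = (2.0130,14.9784)
Δp = p'−p = (0.4026,2.9957); α = Δx/Fx = (2327/5780) / (2327/1156) = 1/5
check: Δy/Fy = (3463/1156) / (17315/1156) = 1/5 ✓

α = 1/5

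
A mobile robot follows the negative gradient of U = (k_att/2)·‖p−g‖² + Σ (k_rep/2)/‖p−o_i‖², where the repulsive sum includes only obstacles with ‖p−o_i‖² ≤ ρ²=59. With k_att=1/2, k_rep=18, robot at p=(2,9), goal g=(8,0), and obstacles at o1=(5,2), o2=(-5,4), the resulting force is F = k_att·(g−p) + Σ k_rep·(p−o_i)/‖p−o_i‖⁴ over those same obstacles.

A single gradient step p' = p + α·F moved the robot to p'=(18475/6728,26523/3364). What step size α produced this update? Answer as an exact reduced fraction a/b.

F_att = 1/2·(g−p) = 1/2·(6,-9) = (3.0000,-4.5000)
o1: d²=58 ≤ ρ²=59; F_rep = 18·(-3,7)/58² = (-0.0161,0.0375)
o2: d²=74 > ρ²=59 → inactive
F = F_att + ΣF_rep = (2.9839,-4.4625)
Δp = p'−p = (0.7460,-1.1156); α = Δx/Fx = (5019/6728) / (5019/1682) = 1/4
check: Δy/Fy = (-3753/3364) / (-3753/841) = 1/4 ✓

α = 1/4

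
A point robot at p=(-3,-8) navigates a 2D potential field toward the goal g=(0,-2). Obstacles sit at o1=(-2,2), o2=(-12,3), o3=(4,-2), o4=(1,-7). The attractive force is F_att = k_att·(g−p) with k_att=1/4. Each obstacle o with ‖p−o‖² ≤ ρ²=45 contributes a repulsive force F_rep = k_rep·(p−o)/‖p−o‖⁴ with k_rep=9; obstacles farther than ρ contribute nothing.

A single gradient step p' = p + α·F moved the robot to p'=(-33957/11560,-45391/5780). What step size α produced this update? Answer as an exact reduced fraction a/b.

α = 1/10

F_att = 1/4·(g−p) = 1/4·(3,6) = (0.7500,1.5000)
o1: d²=101 > ρ²=45 → inactive
o2: d²=202 > ρ²=45 → inactive
o3: d²=85 > ρ²=45 → inactive
o4: d²=17 ≤ ρ²=45; F_rep = 9·(-4,-1)/17² = (-0.1246,-0.0311)
F = F_att + ΣF_rep = (0.6254,1.4689)
Δp = p'−p = (0.0625,0.1469); α = Δx/Fx = (723/11560) / (723/1156) = 1/10
check: Δy/Fy = (849/5780) / (849/578) = 1/10 ✓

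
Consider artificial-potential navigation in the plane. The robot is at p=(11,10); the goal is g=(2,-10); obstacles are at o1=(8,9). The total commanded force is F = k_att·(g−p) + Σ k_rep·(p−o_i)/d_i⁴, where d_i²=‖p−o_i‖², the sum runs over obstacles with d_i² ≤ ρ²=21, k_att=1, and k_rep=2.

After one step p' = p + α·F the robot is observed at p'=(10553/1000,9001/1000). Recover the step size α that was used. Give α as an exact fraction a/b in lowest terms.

F_att = 1·(g−p) = 1·(-9,-20) = (-9.0000,-20.0000)
o1: d²=10 ≤ ρ²=21; F_rep = 2·(3,1)/10² = (0.0600,0.0200)
F = F_att + ΣF_rep = (-8.9400,-19.9800)
Δp = p'−p = (-0.4470,-0.9990); α = Δx/Fx = (-447/1000) / (-447/50) = 1/20
check: Δy/Fy = (-999/1000) / (-999/50) = 1/20 ✓

α = 1/20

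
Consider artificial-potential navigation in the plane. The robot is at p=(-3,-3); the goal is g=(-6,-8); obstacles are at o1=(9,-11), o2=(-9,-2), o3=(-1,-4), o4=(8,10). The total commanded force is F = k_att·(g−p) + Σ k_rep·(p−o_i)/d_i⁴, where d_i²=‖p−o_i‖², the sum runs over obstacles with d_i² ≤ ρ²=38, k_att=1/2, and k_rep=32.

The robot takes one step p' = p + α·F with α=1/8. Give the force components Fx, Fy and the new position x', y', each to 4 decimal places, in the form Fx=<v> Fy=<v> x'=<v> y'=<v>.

Fx=-3.9198 Fy=-1.2434 x'=-3.4900 y'=-3.1554

F_att = 1/2·(g−p) = 1/2·(-3,-5) = (-1.5000,-2.5000)
o1: d²=208 > ρ²=38 → inactive
o2: d²=37 ≤ ρ²=38; F_rep = 32·(6,-1)/37² = (0.1402,-0.0234)
o3: d²=5 ≤ ρ²=38; F_rep = 32·(-2,1)/5² = (-2.5600,1.2800)
o4: d²=290 > ρ²=38 → inactive
F = F_att + ΣF_rep = (-3.9198,-1.2434)
p' = p + 1/8·F = (-3.4900,-3.1554)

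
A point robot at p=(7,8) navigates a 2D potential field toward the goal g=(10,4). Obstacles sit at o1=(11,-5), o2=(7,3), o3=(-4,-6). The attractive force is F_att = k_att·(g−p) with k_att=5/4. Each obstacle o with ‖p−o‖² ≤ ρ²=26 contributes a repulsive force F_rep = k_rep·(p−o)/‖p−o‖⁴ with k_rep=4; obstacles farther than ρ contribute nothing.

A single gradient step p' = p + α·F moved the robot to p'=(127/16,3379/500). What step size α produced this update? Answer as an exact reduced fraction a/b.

α = 1/4

F_att = 5/4·(g−p) = 5/4·(3,-4) = (3.7500,-5.0000)
o1: d²=185 > ρ²=26 → inactive
o2: d²=25 ≤ ρ²=26; F_rep = 4·(0,5)/25² = (0.0000,0.0320)
o3: d²=317 > ρ²=26 → inactive
F = F_att + ΣF_rep = (3.7500,-4.9680)
Δp = p'−p = (0.9375,-1.2420); α = Δx/Fx = (15/16) / (15/4) = 1/4
check: Δy/Fy = (-621/500) / (-621/125) = 1/4 ✓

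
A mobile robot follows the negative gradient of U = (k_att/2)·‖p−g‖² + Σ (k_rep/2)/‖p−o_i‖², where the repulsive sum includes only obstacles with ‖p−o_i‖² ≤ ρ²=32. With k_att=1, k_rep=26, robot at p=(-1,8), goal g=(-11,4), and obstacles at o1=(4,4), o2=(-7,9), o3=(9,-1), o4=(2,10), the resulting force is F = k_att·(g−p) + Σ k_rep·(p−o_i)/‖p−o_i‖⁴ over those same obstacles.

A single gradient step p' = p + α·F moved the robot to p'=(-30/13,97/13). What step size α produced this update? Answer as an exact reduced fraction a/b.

F_att = 1·(g−p) = 1·(-10,-4) = (-10.0000,-4.0000)
o1: d²=41 > ρ²=32 → inactive
o2: d²=37 > ρ²=32 → inactive
o3: d²=181 > ρ²=32 → inactive
o4: d²=13 ≤ ρ²=32; F_rep = 26·(-3,-2)/13² = (-0.4615,-0.3077)
F = F_att + ΣF_rep = (-10.4615,-4.3077)
Δp = p'−p = (-1.3077,-0.5385); α = Δx/Fx = (-17/13) / (-136/13) = 1/8
check: Δy/Fy = (-7/13) / (-56/13) = 1/8 ✓

α = 1/8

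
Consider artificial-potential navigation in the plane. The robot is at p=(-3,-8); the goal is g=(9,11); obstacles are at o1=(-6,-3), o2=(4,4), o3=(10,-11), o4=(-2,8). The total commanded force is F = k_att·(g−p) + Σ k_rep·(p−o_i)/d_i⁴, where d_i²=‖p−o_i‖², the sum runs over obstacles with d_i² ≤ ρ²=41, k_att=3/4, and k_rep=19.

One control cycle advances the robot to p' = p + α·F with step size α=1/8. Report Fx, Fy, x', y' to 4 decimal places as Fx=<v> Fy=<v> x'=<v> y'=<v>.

Fx=9.0493 Fy=14.1678 x'=-1.8688 y'=-6.2290

F_att = 3/4·(g−p) = 3/4·(12,19) = (9.0000,14.2500)
o1: d²=34 ≤ ρ²=41; F_rep = 19·(3,-5)/34² = (0.0493,-0.0822)
o2: d²=193 > ρ²=41 → inactive
o3: d²=178 > ρ²=41 → inactive
o4: d²=257 > ρ²=41 → inactive
F = F_att + ΣF_rep = (9.0493,14.1678)
p' = p + 1/8·F = (-1.8688,-6.2290)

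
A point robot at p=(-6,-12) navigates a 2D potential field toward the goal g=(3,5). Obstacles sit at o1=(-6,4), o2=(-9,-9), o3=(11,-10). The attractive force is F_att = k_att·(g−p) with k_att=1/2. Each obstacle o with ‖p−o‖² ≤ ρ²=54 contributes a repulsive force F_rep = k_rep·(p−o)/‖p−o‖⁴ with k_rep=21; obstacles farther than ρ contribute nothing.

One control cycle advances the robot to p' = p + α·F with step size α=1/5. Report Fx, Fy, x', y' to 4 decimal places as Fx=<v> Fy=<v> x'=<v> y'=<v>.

Fx=4.6944 Fy=8.3056 x'=-5.0611 y'=-10.3389

F_att = 1/2·(g−p) = 1/2·(9,17) = (4.5000,8.5000)
o1: d²=256 > ρ²=54 → inactive
o2: d²=18 ≤ ρ²=54; F_rep = 21·(3,-3)/18² = (0.1944,-0.1944)
o3: d²=293 > ρ²=54 → inactive
F = F_att + ΣF_rep = (4.6944,8.3056)
p' = p + 1/5·F = (-5.0611,-10.3389)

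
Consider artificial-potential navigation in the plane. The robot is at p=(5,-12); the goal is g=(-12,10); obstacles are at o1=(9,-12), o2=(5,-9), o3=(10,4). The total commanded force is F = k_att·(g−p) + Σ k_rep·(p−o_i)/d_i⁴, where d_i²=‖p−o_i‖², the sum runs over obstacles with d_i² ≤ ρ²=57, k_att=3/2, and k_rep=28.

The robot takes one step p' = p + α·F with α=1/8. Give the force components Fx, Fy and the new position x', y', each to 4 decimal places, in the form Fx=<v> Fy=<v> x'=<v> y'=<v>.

Fx=-25.9375 Fy=31.9630 x'=1.7578 y'=-8.0046

F_att = 3/2·(g−p) = 3/2·(-17,22) = (-25.5000,33.0000)
o1: d²=16 ≤ ρ²=57; F_rep = 28·(-4,0)/16² = (-0.4375,0.0000)
o2: d²=9 ≤ ρ²=57; F_rep = 28·(0,-3)/9² = (0.0000,-1.0370)
o3: d²=281 > ρ²=57 → inactive
F = F_att + ΣF_rep = (-25.9375,31.9630)
p' = p + 1/8·F = (1.7578,-8.0046)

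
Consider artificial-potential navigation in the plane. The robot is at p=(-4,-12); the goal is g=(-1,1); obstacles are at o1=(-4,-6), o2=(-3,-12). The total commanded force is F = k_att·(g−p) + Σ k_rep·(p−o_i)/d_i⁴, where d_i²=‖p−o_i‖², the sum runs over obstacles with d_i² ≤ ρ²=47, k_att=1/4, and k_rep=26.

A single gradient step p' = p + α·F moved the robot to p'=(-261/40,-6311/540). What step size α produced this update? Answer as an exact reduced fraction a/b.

α = 1/10

F_att = 1/4·(g−p) = 1/4·(3,13) = (0.7500,3.2500)
o1: d²=36 ≤ ρ²=47; F_rep = 26·(0,-6)/36² = (0.0000,-0.1204)
o2: d²=1 ≤ ρ²=47; F_rep = 26·(-1,0)/1² = (-26.0000,0.0000)
F = F_att + ΣF_rep = (-25.2500,3.1296)
Δp = p'−p = (-2.5250,0.3130); α = Δx/Fx = (-101/40) / (-101/4) = 1/10
check: Δy/Fy = (169/540) / (169/54) = 1/10 ✓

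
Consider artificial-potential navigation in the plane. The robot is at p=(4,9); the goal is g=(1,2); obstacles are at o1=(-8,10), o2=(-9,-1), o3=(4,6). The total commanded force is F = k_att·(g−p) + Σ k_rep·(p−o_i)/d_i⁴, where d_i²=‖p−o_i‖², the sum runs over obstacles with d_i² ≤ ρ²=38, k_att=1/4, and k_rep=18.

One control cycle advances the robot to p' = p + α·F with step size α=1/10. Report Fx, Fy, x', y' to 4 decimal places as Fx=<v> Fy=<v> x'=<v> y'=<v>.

Fx=-0.7500 Fy=-1.0833 x'=3.9250 y'=8.8917

F_att = 1/4·(g−p) = 1/4·(-3,-7) = (-0.7500,-1.7500)
o1: d²=145 > ρ²=38 → inactive
o2: d²=269 > ρ²=38 → inactive
o3: d²=9 ≤ ρ²=38; F_rep = 18·(0,3)/9² = (0.0000,0.6667)
F = F_att + ΣF_rep = (-0.7500,-1.0833)
p' = p + 1/10·F = (3.9250,8.8917)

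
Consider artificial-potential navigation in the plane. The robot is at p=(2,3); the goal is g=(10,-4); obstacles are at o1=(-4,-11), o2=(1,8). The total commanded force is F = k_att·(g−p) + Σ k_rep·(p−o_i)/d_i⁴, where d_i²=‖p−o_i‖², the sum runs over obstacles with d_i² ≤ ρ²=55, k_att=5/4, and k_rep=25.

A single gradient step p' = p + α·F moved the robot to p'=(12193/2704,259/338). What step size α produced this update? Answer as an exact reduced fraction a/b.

α = 1/4

F_att = 5/4·(g−p) = 5/4·(8,-7) = (10.0000,-8.7500)
o1: d²=232 > ρ²=55 → inactive
o2: d²=26 ≤ ρ²=55; F_rep = 25·(1,-5)/26² = (0.0370,-0.1849)
F = F_att + ΣF_rep = (10.0370,-8.9349)
Δp = p'−p = (2.5092,-2.2337); α = Δx/Fx = (6785/2704) / (6785/676) = 1/4
check: Δy/Fy = (-755/338) / (-1510/169) = 1/4 ✓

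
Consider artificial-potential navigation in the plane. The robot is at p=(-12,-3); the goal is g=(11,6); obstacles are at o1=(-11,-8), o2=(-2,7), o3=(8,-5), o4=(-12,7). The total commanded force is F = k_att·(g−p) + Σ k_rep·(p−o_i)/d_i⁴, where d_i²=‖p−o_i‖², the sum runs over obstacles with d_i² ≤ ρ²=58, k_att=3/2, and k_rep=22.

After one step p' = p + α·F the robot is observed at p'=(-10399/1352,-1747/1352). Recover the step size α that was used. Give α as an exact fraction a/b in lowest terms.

α = 1/8

F_att = 3/2·(g−p) = 3/2·(23,9) = (34.5000,13.5000)
o1: d²=26 ≤ ρ²=58; F_rep = 22·(-1,5)/26² = (-0.0325,0.1627)
o2: d²=200 > ρ²=58 → inactive
o3: d²=404 > ρ²=58 → inactive
o4: d²=100 > ρ²=58 → inactive
F = F_att + ΣF_rep = (34.4675,13.6627)
Δp = p'−p = (4.3084,1.7078); α = Δx/Fx = (5825/1352) / (5825/169) = 1/8
check: Δy/Fy = (2309/1352) / (2309/169) = 1/8 ✓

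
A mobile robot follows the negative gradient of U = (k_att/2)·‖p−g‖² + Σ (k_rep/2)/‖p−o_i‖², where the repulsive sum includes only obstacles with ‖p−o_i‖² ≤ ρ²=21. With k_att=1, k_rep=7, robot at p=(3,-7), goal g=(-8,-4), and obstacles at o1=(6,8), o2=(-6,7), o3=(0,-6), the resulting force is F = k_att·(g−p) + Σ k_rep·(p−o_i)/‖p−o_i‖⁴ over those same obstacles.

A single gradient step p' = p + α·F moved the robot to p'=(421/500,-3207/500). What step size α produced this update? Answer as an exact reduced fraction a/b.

α = 1/5

F_att = 1·(g−p) = 1·(-11,3) = (-11.0000,3.0000)
o1: d²=234 > ρ²=21 → inactive
o2: d²=277 > ρ²=21 → inactive
o3: d²=10 ≤ ρ²=21; F_rep = 7·(3,-1)/10² = (0.2100,-0.0700)
F = F_att + ΣF_rep = (-10.7900,2.9300)
Δp = p'−p = (-2.1580,0.5860); α = Δx/Fx = (-1079/500) / (-1079/100) = 1/5
check: Δy/Fy = (293/500) / (293/100) = 1/5 ✓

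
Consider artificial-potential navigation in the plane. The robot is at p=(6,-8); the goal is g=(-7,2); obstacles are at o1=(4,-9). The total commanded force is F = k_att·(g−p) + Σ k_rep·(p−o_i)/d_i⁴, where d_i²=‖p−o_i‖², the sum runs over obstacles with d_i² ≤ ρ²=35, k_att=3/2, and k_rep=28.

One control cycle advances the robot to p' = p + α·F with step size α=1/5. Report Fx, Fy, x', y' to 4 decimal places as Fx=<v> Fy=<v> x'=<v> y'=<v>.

Fx=-17.2600 Fy=16.1200 x'=2.5480 y'=-4.7760

F_att = 3/2·(g−p) = 3/2·(-13,10) = (-19.5000,15.0000)
o1: d²=5 ≤ ρ²=35; F_rep = 28·(2,1)/5² = (2.2400,1.1200)
F = F_att + ΣF_rep = (-17.2600,16.1200)
p' = p + 1/5·F = (2.5480,-4.7760)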